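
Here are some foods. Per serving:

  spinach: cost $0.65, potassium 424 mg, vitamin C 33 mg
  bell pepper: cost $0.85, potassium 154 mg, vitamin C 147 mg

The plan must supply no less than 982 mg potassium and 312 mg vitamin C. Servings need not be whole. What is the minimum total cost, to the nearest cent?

$2.58

With two linear requirements the optimum uses one or two foods; enumerate the corners.
spinach only: max(982/424, 312/33) = 9.455 servings → $6.15.
bell pepper only: max(982/154, 312/147) = 6.377 servings → $5.42.
spinach + bell pepper with both tight: 1.682 servings and 1.745 servings → $2.58.
So the least-cost plan costs $2.58.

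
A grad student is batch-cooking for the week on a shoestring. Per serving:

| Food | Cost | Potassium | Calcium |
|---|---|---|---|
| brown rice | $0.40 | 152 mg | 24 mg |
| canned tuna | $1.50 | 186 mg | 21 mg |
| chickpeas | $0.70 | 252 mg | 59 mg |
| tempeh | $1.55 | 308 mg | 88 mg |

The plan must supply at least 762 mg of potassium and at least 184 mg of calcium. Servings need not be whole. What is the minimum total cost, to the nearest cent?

$2.18

Minimising a linear cost over {potassium ≥ 762, calcium ≥ 184, servings ≥ 0} — the optimum is at a vertex, using one or two foods.
brown rice only: max(762/152, 184/24) = 7.667 servings → $3.07.
canned tuna only: max(762/186, 184/21) = 8.762 servings → $13.14.
chickpeas only: max(762/252, 184/59) = 3.119 servings → $2.18.
tempeh only: max(762/308, 184/88) = 2.474 servings → $3.83.
brown rice + canned tuna: the both-tight solution has a negative serving — not a feasible corner.
brown rice + chickpeas: the both-tight solution has a negative serving — not a feasible corner.
brown rice + tempeh with both tight: 1.735 servings and 1.618 servings → $3.20.
canned tuna + chickpeas: intersection lies outside the first quadrant.
canned tuna + tempeh with both tight: 1.049 servings and 1.841 servings → $4.43.
chickpeas + tempeh with both tight: 2.593 servings and 0.3521 servings → $2.36.
The minimum over all feasible corners is $2.18.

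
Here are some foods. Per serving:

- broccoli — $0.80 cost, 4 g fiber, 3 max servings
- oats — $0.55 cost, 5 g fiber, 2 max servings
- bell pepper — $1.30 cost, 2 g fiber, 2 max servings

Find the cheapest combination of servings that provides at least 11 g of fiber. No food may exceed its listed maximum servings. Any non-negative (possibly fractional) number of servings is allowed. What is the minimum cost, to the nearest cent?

Cost per g of fiber: oats $0.1100, broccoli $0.2000, bell pepper $0.6500.
Take 2 servings of oats: +10.0 g fiber for $1.10 (total $1.10, still need 1.0 g).
Take 0.25 servings of broccoli: +1.0 g fiber for $0.20 (total $1.30, still need 0.0 g).
Filling from the cheapest source first is optimal under one linear minimum: $1.30.

$1.30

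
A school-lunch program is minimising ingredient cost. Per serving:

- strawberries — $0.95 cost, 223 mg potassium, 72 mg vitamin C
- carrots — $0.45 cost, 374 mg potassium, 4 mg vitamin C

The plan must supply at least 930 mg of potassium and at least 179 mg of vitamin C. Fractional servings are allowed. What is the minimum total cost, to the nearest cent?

strawberries only: max(930/223, 179/72) = 4.17 servings → $3.96.
carrots only: max(930/374, 179/4) = 44.75 servings → $20.14.
strawberries + carrots with both tight: 2.428 servings and 1.039 servings → $2.77.
So the least-cost plan costs $2.77.

$2.77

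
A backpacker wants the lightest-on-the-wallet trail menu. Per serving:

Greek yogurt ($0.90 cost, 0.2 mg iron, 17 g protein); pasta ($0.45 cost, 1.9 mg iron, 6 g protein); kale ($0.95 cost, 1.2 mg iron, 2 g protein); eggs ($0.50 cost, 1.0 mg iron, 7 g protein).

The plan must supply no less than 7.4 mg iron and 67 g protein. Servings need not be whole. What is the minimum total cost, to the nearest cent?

$4.03

At the optimum either one food covers both requirements or two foods hit both targets exactly; no other combination can be cheaper.
Greek yogurt only: max(7.4/0.2, 67/17) = 37 servings → $33.30.
pasta only: max(7.4/1.9, 67/6) = 11.17 servings → $5.03.
kale only: max(7.4/1.2, 67/2) = 33.5 servings → $31.82.
eggs only: max(7.4/1.0, 67/7) = 9.571 servings → $4.79.
Greek yogurt + pasta with both tight: 2.666 servings and 3.614 servings → $4.03.
Greek yogurt + kale with both tight: 3.28 servings and 5.62 servings → $8.29.
Greek yogurt + eggs with both tight: 0.9744 servings and 7.205 servings → $4.48.
pasta + kale: the both-tight solution has a negative serving — not a feasible corner.
pasta + eggs: intersection lies outside the first quadrant.
kale + eggs: the both-tight solution has a negative serving — not a feasible corner.
Cheapest feasible corner: $4.03.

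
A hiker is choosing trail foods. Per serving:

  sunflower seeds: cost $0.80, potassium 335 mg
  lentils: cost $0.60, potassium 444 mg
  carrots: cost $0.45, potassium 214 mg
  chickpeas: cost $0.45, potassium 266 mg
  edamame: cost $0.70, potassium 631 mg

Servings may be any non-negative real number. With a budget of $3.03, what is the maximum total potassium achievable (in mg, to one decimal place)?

2731.3 mg

Potassium per dollar: edamame 901.4, lentils 740, chickpeas 591.1, carrots 475.6, sunflower seeds 418.8.
With no serving limits, spend the whole cost allowance on edamame: $3.03 / $0.70 × 631 mg = 2731.3 mg.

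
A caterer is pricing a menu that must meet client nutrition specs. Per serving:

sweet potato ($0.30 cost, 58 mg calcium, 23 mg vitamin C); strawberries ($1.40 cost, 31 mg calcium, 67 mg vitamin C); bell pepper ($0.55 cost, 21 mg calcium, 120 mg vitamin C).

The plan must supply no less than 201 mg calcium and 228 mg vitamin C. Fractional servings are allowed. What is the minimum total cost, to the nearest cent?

Compare the cost at each extreme point of the feasible region.
sweet potato only: max(201/58, 228/23) = 9.913 servings → $2.97.
strawberries only: max(201/31, 228/67) = 6.484 servings → $9.08.
bell pepper only: max(201/21, 228/120) = 9.571 servings → $5.26.
sweet potato + strawberries with both tight: 2.017 servings and 2.711 servings → $4.40.
sweet potato + bell pepper with both tight: 2.985 servings and 1.328 servings → $1.63.
strawberries + bell pepper with both targets exact would need a negative amount; discard.
Cheapest feasible corner: $1.63.

$1.63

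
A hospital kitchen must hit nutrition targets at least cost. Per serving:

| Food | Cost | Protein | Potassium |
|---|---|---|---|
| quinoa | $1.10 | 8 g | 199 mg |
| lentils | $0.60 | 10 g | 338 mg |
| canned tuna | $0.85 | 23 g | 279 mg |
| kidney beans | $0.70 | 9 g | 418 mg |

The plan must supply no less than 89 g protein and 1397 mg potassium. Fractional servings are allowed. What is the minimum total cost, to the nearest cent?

$3.63

Two binding constraints pin down two serving amounts, so the optimal mix uses at most two foods. The candidates are each food alone (scaled to the tighter of protein/potassium) and each pair with both constraints tight.
quinoa only: max(89/8, 1397/199) = 11.12 servings → $12.24.
lentils only: max(89/10, 1397/338) = 8.9 servings → $5.34.
canned tuna only: max(89/23, 1397/279) = 5.007 servings → $4.26.
kidney beans only: max(89/9, 1397/418) = 9.889 servings → $6.92.
quinoa + lentils: intersection lies outside the first quadrant.
quinoa + canned tuna with both tight: 3.113 servings and 2.787 servings → $5.79.
quinoa + kidney beans: the both-tight solution has a negative serving — not a feasible corner.
lentils + canned tuna with both tight: 1.465 servings and 3.233 servings → $3.63.
lentils + kidney beans with both targets exact would need a negative amount; discard.
canned tuna + kidney beans with both tight: 3.467 servings and 1.028 servings → $3.67.
So the least-cost plan costs $3.63.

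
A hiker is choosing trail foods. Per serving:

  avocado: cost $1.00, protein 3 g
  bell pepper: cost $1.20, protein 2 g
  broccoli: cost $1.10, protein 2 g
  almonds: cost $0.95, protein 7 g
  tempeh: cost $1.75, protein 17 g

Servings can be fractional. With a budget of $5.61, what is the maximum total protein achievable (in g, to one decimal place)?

54.5 g

Protein per dollar: tempeh 9.714, almonds 7.368, avocado 3, broccoli 1.818, bell pepper 1.667.
With no serving limits, spend the whole cost allowance on tempeh: $5.61 / $1.75 × 17 g = 54.5 g.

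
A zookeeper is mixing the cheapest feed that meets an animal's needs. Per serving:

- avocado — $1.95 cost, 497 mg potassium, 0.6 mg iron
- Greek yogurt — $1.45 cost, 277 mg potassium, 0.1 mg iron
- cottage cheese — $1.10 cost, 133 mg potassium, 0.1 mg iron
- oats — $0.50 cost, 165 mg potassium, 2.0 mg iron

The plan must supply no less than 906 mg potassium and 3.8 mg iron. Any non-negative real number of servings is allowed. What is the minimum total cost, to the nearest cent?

$2.75

avocado only: max(906/497, 3.8/0.6) = 6.333 servings → $12.35.
Greek yogurt only: max(906/277, 3.8/0.1) = 38 servings → $55.10.
cottage cheese only: max(906/133, 3.8/0.1) = 38 servings → $41.80.
oats only: max(906/165, 3.8/2.0) = 5.491 servings → $2.75.
avocado + Greek yogurt: the both-tight solution has a negative serving — not a feasible corner.
avocado + cottage cheese: intersection lies outside the first quadrant.
avocado + oats with both tight: 1.324 servings and 1.503 servings → $3.33.
Greek yogurt + cottage cheese: the both-tight solution has a negative serving — not a feasible corner.
Greek yogurt + oats with both tight: 2.205 servings and 1.79 servings → $4.09.
cottage cheese + oats with both tight: 4.749 servings and 1.663 servings → $6.06.
Cheapest feasible corner: $2.75.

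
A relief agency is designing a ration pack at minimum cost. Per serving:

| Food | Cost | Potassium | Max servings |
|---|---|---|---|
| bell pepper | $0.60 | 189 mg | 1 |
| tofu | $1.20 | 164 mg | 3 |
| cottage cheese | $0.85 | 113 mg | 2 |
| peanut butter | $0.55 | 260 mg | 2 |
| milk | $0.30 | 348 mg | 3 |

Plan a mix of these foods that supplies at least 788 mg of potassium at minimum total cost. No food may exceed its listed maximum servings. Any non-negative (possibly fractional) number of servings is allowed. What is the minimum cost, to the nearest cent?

Cost per mg of potassium: milk $0.0009, peanut butter $0.0021, bell pepper $0.0032, tofu $0.0073, cottage cheese $0.0075.
Take 2.264 servings of milk: +788.0 mg potassium for $0.68 (total $0.68, still need 0.0 mg).
Greedy by cheapest-per-mg is optimal for a single linear constraint, so the minimum cost is $0.68.

$0.68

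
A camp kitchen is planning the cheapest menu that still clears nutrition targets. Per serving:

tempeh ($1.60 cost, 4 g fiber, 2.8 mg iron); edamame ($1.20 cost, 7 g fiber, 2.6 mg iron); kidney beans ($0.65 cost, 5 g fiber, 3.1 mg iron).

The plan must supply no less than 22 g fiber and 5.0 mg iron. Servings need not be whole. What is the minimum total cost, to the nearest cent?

$2.86

With two linear requirements the optimum uses one or two foods; enumerate the corners.
tempeh only: max(22/4, 5.0/2.8) = 5.5 servings → $8.80.
edamame only: max(22/7, 5.0/2.6) = 3.143 servings → $3.77.
kidney beans only: max(22/5, 5.0/3.1) = 4.4 servings → $2.86.
tempeh + edamame: the both-tight solution has a negative serving — not a feasible corner.
tempeh + kidney beans: intersection lies outside the first quadrant.
edamame + kidney beans: the both-tight solution has a negative serving — not a feasible corner.
Cheapest feasible corner: $2.86.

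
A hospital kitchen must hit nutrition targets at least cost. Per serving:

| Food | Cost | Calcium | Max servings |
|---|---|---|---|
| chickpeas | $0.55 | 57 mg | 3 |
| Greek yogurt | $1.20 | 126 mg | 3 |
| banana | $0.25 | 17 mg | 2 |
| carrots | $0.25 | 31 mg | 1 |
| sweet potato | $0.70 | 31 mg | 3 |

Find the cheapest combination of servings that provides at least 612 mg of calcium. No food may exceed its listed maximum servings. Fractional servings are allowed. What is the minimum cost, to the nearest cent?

Cost per mg of calcium: carrots $0.0081, Greek yogurt $0.0095, chickpeas $0.0096, banana $0.0147, sweet potato $0.0226.
Take 1 serving of carrots: +31.0 mg calcium for $0.25 (total $0.25, still need 581.0 mg).
Take 3 servings of Greek yogurt: +378.0 mg calcium for $3.60 (total $3.85, still need 203.0 mg).
Take 3 servings of chickpeas: +171.0 mg calcium for $1.65 (total $5.50, still need 32.0 mg).
Take 1.882 servings of banana: +32.0 mg calcium for $0.47 (total $5.97, still need 0.0 mg).
Greedy by cheapest-per-mg is optimal for a single linear constraint, so the minimum cost is $5.97.

$5.97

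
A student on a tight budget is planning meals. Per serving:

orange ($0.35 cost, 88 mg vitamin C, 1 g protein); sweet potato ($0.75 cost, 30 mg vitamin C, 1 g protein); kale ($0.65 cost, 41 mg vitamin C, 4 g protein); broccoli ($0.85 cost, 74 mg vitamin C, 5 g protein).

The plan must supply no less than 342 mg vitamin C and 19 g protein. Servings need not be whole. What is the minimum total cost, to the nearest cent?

Compare the cost at each extreme point of the feasible region.
orange only: max(342/88, 19/1) = 19 servings → $6.65.
sweet potato only: max(342/30, 19/1) = 19 servings → $14.25.
kale only: max(342/41, 19/4) = 8.341 servings → $5.42.
broccoli only: max(342/74, 19/5) = 4.622 servings → $3.93.
orange + sweet potato with both targets exact would need a negative amount; discard.
orange + kale with both tight: 1.894 servings and 4.277 servings → $3.44.
orange + broccoli with both tight: 0.8306 servings and 3.634 servings → $3.38.
sweet potato + kale with both tight: 7.456 servings and 2.886 servings → $7.47.
sweet potato + broccoli with both tight: 4 servings and 3 servings → $5.55.
kale + broccoli: intersection lies outside the first quadrant.
The minimum over all feasible corners is $3.38.

$3.38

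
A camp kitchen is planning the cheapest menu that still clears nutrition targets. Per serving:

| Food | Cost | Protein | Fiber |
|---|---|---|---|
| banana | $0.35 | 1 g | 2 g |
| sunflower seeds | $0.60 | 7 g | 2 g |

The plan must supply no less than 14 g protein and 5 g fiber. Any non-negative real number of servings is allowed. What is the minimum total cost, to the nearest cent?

$1.35

Check every corner: each single food scaled to meet both minima, and each pair solved so both constraints bind.
banana only: max(14/1, 5/2) = 14 servings → $4.90.
sunflower seeds only: max(14/7, 5/2) = 2.5 servings → $1.50.
banana + sunflower seeds with both tight: 0.5833 servings and 1.917 servings → $1.35.
Cheapest feasible corner: $1.35.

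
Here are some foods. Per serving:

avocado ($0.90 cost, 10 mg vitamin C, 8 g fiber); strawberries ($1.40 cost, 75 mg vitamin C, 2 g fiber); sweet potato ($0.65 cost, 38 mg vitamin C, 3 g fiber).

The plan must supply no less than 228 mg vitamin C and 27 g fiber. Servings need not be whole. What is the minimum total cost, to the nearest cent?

Check every corner: each single food scaled to meet both minima, and each pair solved so both constraints bind.
avocado only: max(228/10, 27/8) = 22.8 servings → $20.52.
strawberries only: max(228/75, 27/2) = 13.5 servings → $18.90.
sweet potato only: max(228/38, 27/3) = 9 servings → $5.85.
avocado + strawberries with both tight: 2.705 servings and 2.679 servings → $6.19.
avocado + sweet potato with both tight: 1.248 servings and 5.672 servings → $4.81.
strawberries + sweet potato: the both-tight solution has a negative serving — not a feasible corner.
Cheapest feasible corner: $4.81.

$4.81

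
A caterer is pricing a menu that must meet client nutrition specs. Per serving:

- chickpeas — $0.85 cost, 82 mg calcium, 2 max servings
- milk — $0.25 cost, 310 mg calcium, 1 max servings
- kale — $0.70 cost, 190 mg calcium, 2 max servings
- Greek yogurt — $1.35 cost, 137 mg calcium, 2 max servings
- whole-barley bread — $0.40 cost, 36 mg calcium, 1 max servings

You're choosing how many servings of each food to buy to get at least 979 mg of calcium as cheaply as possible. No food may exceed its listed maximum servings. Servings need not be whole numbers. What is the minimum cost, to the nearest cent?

Cost per mg of calcium: milk $0.0008, kale $0.0037, Greek yogurt $0.0099, chickpeas $0.0104, whole-barley bread $0.0111.
Take 1 serving of milk: +310.0 mg calcium for $0.25 (total $0.25, still need 669.0 mg).
Take 2 servings of kale: +380.0 mg calcium for $1.40 (total $1.65, still need 289.0 mg).
Take 2 servings of Greek yogurt: +274.0 mg calcium for $2.70 (total $4.35, still need 15.0 mg).
Take 0.1829 servings of chickpeas: +15.0 mg calcium for $0.16 (total $4.51, still need 0.0 mg).
Filling from the cheapest source first is optimal under one linear minimum: $4.51.

$4.51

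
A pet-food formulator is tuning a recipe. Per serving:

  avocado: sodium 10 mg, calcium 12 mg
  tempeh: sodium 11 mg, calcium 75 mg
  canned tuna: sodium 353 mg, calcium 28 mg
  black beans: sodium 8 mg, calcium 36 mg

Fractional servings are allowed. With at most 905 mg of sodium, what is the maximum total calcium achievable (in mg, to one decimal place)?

6170.5 mg

Calcium per mg sodium: tempeh 6.818, black beans 4.5, avocado 1.2, canned tuna 0.07932.
With no serving limits, spend the whole sodium allowance on tempeh: 905 mg / 11 mg × 75 mg = 6170.5 mg.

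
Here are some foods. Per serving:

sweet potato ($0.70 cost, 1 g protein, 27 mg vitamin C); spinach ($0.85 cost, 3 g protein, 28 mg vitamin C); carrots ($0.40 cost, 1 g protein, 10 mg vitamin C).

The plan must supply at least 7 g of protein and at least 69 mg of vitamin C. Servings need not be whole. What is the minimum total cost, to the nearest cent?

A basic optimal solution has at most two foods positive. Try each food alone and each pair with both targets met exactly.
sweet potato only: max(7/1, 69/27) = 7 servings → $4.90.
spinach only: max(7/3, 69/28) = 2.464 servings → $2.09.
carrots only: max(7/1, 69/10) = 7 servings → $2.80.
sweet potato + spinach with both tight: 0.2075 servings and 2.264 servings → $2.07.
sweet potato + carrots: intersection lies outside the first quadrant.
spinach + carrots with both tight: 0.5 servings and 5.5 servings → $2.62.
The minimum over all feasible corners is $2.07.

$2.07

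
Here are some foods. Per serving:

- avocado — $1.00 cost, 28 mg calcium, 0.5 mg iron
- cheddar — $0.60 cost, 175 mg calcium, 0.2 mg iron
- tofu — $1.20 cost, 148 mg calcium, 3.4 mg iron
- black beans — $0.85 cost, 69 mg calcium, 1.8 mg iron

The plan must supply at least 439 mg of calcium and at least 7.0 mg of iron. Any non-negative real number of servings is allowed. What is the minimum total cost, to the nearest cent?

$2.90

An LP optimum is at a vertex; with two nutrient constraints at most two foods are used. Check each candidate.
avocado only: max(439/28, 7.0/0.5) = 15.68 servings → $15.68.
cheddar only: max(439/175, 7.0/0.2) = 35 servings → $21.00.
tofu only: max(439/148, 7.0/3.4) = 2.966 servings → $3.56.
black beans only: max(439/69, 7.0/1.8) = 6.362 servings → $5.41.
avocado + cheddar with both tight: 13.89 servings and 0.2869 servings → $14.06.
avocado + tofu: the both-tight solution has a negative serving — not a feasible corner.
avocado + black beans with both targets exact would need a negative amount; discard.
cheddar + tofu with both tight: 0.8076 servings and 2.011 servings → $2.90.
cheddar + black beans with both tight: 1.02 servings and 3.776 servings → $3.82.
tofu + black beans: intersection lies outside the first quadrant.
The minimum over all feasible corners is $2.90.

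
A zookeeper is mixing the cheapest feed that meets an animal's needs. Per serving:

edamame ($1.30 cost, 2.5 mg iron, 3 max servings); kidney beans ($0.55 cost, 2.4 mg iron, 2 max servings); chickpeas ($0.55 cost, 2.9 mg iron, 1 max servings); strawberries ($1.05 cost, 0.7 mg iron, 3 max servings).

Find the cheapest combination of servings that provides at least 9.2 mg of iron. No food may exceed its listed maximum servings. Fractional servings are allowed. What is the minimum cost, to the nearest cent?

$2.43

Cost per mg of iron: chickpeas $0.1897, kidney beans $0.2292, edamame $0.5200, strawberries $1.5000.
Take 1 serving of chickpeas: +2.9 mg iron for $0.55 (total $0.55, still need 6.3 mg).
Take 2 servings of kidney beans: +4.8 mg iron for $1.10 (total $1.65, still need 1.5 mg).
Take 0.6 servings of edamame: +1.5 mg iron for $0.78 (total $2.43, still need 0.0 mg).
Greedy by cheapest-per-mg is optimal for a single linear constraint, so the minimum cost is $2.43.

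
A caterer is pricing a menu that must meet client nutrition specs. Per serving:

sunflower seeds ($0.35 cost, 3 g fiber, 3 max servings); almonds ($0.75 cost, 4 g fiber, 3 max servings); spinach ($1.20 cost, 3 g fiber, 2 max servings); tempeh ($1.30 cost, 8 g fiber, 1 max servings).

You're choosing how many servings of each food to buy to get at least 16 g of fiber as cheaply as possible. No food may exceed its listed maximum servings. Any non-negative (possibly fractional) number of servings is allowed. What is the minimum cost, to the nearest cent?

$2.19

Cost per g of fiber: sunflower seeds $0.1167, tempeh $0.1625, almonds $0.1875, spinach $0.4000.
Take 3 servings of sunflower seeds: +9.0 g fiber for $1.05 (total $1.05, still need 7.0 g).
Take 0.875 servings of tempeh: +7.0 g fiber for $1.14 (total $2.19, still need 0.0 g).
Filling from the cheapest source first is optimal under one linear minimum: $2.19.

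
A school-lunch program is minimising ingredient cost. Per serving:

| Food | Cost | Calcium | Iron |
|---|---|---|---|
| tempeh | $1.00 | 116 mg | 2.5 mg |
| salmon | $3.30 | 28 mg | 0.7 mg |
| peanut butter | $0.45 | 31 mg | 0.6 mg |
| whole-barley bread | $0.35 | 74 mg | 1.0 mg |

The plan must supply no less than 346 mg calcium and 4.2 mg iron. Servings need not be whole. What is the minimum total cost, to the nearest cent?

Check every corner: each single food scaled to meet both minima, and each pair solved so both constraints bind.
tempeh only: max(346/116, 4.2/2.5) = 2.983 servings → $2.98.
salmon only: max(346/28, 4.2/0.7) = 12.36 servings → $40.78.
peanut butter only: max(346/31, 4.2/0.6) = 11.16 servings → $5.02.
whole-barley bread only: max(346/74, 4.2/1.0) = 4.676 servings → $1.64.
tempeh + salmon: the both-tight solution has a negative serving — not a feasible corner.
tempeh + peanut butter: the both-tight solution has a negative serving — not a feasible corner.
tempeh + whole-barley bread: the both-tight solution has a negative serving — not a feasible corner.
salmon + peanut butter: the both-tight solution has a negative serving — not a feasible corner.
salmon + whole-barley bread with both targets exact would need a negative amount; discard.
peanut butter + whole-barley bread with both targets exact would need a negative amount; discard.
Cheapest feasible corner: $1.64.

$1.64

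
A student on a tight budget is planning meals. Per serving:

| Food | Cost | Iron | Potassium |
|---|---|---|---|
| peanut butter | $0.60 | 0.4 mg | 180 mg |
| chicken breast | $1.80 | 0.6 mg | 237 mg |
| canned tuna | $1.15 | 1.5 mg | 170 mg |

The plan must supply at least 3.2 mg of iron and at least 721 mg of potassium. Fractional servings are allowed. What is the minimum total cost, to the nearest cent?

For a min-cost LP with two ≥-constraints, a basic feasible solution has at most two positive variables.
peanut butter only: max(3.2/0.4, 721/180) = 8 servings → $4.80.
chicken breast only: max(3.2/0.6, 721/237) = 5.333 servings → $9.60.
canned tuna only: max(3.2/1.5, 721/170) = 4.241 servings → $4.88.
peanut butter + chicken breast with both targets exact would need a negative amount; discard.
peanut butter + canned tuna with both tight: 2.661 servings and 1.424 servings → $3.23.
chicken breast + canned tuna with both tight: 2.12 servings and 1.285 servings → $5.29.
The minimum over all feasible corners is $3.23.

$3.23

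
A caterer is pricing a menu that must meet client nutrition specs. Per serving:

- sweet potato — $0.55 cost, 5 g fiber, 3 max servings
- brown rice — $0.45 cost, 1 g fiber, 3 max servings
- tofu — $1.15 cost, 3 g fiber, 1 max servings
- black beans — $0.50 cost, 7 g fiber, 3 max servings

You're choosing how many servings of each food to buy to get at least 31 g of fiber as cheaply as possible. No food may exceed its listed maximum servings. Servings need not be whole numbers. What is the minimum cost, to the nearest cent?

$2.60

Cost per g of fiber: black beans $0.0714, sweet potato $0.1100, tofu $0.3833, brown rice $0.4500.
Take 3 servings of black beans: +21.0 g fiber for $1.50 (total $1.50, still need 10.0 g).
Take 2 servings of sweet potato: +10.0 g fiber for $1.10 (total $2.60, still need 0.0 g).
Filling from the cheapest source first is optimal under one linear minimum: $2.60.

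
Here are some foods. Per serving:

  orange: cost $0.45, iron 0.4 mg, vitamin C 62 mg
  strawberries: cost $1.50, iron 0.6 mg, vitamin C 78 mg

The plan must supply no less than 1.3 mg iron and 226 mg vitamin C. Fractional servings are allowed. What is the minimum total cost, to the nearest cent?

Compare the cost at each extreme point of the feasible region.
orange only: max(1.3/0.4, 226/62) = 3.645 servings → $1.64.
strawberries only: max(1.3/0.6, 226/78) = 2.897 servings → $4.35.
orange + strawberries: the both-tight solution has a negative serving — not a feasible corner.
The minimum over all feasible corners is $1.64.

$1.64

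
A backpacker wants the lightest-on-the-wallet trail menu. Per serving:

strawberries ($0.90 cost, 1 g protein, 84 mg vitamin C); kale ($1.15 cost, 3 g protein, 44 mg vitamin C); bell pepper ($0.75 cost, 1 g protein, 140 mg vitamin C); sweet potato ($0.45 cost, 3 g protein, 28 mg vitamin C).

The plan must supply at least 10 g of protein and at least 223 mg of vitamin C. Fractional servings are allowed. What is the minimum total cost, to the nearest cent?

$2.10

This is a tiny linear program; its minimum lies at a vertex of the feasible set. List the vertices and price them.
strawberries only: max(10/1, 223/84) = 10 servings → $9.00.
kale only: max(10/3, 223/44) = 5.068 servings → $5.83.
bell pepper only: max(10/1, 223/140) = 10 servings → $7.50.
sweet potato only: max(10/3, 223/28) = 7.964 servings → $3.58.
strawberries + kale with both tight: 1.101 servings and 2.966 servings → $4.40.
strawberries + bell pepper: intersection lies outside the first quadrant.
strawberries + sweet potato with both tight: 1.737 servings and 2.754 servings → $2.80.
kale + bell pepper with both tight: 3.13 servings and 0.609 servings → $4.06.
kale + sweet potato with both targets exact would need a negative amount; discard.
bell pepper + sweet potato with both tight: 0.9923 servings and 3.003 servings → $2.10.
So the least-cost plan costs $2.10.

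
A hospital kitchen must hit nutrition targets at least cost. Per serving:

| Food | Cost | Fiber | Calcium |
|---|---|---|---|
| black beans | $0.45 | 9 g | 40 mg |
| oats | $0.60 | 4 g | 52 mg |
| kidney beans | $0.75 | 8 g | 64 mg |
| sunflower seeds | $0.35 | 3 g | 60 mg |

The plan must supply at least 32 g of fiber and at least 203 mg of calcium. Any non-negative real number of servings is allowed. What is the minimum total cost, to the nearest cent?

$1.86

A basic optimal solution has at most two foods positive. Try each food alone and each pair with both targets met exactly.
black beans only: max(32/9, 203/40) = 5.075 servings → $2.28.
oats only: max(32/4, 203/52) = 8 servings → $4.80.
kidney beans only: max(32/8, 203/64) = 4 servings → $3.00.
sunflower seeds only: max(32/3, 203/60) = 10.67 servings → $3.73.
black beans + oats with both tight: 2.766 servings and 1.776 servings → $2.31.
black beans + kidney beans with both tight: 1.656 servings and 2.137 servings → $2.35.
black beans + sunflower seeds with both tight: 3.121 servings and 1.302 servings → $1.86.
oats + kidney beans: intersection lies outside the first quadrant.
oats + sunflower seeds: intersection lies outside the first quadrant.
kidney beans + sunflower seeds: the both-tight solution has a negative serving — not a feasible corner.
The minimum over all feasible corners is $1.86.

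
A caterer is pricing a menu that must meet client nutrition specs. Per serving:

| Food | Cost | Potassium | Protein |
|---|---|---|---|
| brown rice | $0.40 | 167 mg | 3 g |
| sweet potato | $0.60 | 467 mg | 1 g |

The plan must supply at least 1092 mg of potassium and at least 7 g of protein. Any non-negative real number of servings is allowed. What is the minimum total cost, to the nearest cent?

With two linear requirements the optimum uses one or two foods; enumerate the corners.
brown rice only: max(1092/167, 7/3) = 6.539 servings → $2.62.
sweet potato only: max(1092/467, 7/1) = 7 servings → $4.20.
brown rice + sweet potato with both tight: 1.764 servings and 1.707 servings → $1.73.
The minimum over all feasible corners is $1.73.

$1.73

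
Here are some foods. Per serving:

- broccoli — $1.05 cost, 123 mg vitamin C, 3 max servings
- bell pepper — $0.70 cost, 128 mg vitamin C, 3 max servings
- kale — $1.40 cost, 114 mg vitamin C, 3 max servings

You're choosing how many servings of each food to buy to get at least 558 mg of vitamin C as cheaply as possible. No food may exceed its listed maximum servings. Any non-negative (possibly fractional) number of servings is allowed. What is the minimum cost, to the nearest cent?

$3.59

Cost per mg of vitamin C: bell pepper $0.0055, broccoli $0.0085, kale $0.0123.
Take 3 servings of bell pepper: +384.0 mg vitamin C for $2.10 (total $2.10, still need 174.0 mg).
Take 1.415 servings of broccoli: +174.0 mg vitamin C for $1.49 (total $3.59, still need 0.0 mg).
Filling from the cheapest source first is optimal under one linear minimum: $3.59.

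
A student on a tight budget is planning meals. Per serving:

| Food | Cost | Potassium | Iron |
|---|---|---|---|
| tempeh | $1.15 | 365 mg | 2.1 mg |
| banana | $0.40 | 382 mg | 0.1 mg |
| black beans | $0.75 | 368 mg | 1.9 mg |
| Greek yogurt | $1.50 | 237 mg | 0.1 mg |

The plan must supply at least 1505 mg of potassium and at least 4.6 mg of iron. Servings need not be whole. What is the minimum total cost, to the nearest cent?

$2.43

The cheapest plan sits at a corner of the feasible region — with two constraints it uses at most two foods.
tempeh only: max(1505/365, 4.6/2.1) = 4.123 servings → $4.74.
banana only: max(1505/382, 4.6/0.1) = 46 servings → $18.40.
black beans only: max(1505/368, 4.6/1.9) = 4.09 servings → $3.07.
Greek yogurt only: max(1505/237, 4.6/0.1) = 46 servings → $69.00.
tempeh + banana with both tight: 2.098 servings and 1.935 servings → $3.19.
tempeh + black beans: the both-tight solution has a negative serving — not a feasible corner.
tempeh + Greek yogurt with both tight: 2.038 servings and 3.212 servings → $7.16.
banana + black beans with both tight: 1.693 servings and 2.332 servings → $2.43.
banana + Greek yogurt: intersection lies outside the first quadrant.
black beans + Greek yogurt with both tight: 2.273 servings and 2.822 servings → $5.94.
The minimum over all feasible corners is $2.43.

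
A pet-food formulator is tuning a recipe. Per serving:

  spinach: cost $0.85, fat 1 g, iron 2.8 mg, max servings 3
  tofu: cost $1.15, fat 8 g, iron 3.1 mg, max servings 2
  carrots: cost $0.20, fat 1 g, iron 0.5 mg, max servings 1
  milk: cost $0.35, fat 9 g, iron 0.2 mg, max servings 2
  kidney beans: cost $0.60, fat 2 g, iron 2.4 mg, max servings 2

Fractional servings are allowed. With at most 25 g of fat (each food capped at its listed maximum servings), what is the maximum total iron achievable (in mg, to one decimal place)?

Iron per g fat: spinach 2.8, kidney beans 1.2, carrots 0.5, tofu 0.3875, milk 0.02222.
Take 3 servings of spinach: uses 3 g fat, +8.4 mg iron (running total 8.4 mg).
Take 2 servings of kidney beans: uses 4 g fat, +4.8 mg iron (running total 13.2 mg).
Take 1 serving of carrots: uses 1 g fat, +0.5 mg iron (running total 13.7 mg).
Take 2 servings of tofu: uses 16 g fat, +6.2 mg iron (running total 19.9 mg).
Take 0.1111 servings of milk: uses 1 g fat, +0.0 mg iron (running total 19.9 mg).
Filling greedily by iron-per-g fat is optimal for one linear limit, giving 19.9 mg.

19.9 mg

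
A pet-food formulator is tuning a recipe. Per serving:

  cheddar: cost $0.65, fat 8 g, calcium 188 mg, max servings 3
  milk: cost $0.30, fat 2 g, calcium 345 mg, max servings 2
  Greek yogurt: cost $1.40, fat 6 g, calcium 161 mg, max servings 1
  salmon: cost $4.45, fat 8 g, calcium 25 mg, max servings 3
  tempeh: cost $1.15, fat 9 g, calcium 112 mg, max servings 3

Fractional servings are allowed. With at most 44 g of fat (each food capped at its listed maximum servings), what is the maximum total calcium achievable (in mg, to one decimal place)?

Calcium per g fat: milk 172.5, Greek yogurt 26.83, cheddar 23.5, tempeh 12.44, salmon 3.125.
Take 2 servings of milk: uses 4 g fat, +690.0 mg calcium (running total 690.0 mg).
Take 1 serving of Greek yogurt: uses 6 g fat, +161.0 mg calcium (running total 851.0 mg).
Take 3 servings of cheddar: uses 24 g fat, +564.0 mg calcium (running total 1415.0 mg).
Take 1.111 servings of tempeh: uses 10 g fat, +124.4 mg calcium (running total 1539.4 mg).
Filling greedily by calcium-per-g fat is optimal for one linear limit, giving 1539.4 mg.

1539.4 mg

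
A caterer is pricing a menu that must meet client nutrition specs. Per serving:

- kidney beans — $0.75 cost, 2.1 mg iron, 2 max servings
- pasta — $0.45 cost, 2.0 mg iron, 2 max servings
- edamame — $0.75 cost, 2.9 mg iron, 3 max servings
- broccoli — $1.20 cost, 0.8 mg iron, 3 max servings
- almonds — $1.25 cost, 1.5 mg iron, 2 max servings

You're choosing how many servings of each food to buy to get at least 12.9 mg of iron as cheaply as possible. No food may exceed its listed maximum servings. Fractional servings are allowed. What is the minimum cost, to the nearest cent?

Cost per mg of iron: pasta $0.2250, edamame $0.2586, kidney beans $0.3571, almonds $0.8333, broccoli $1.5000.
Take 2 servings of pasta: +4.0 mg iron for $0.90 (total $0.90, still need 8.9 mg).
Take 3 servings of edamame: +8.7 mg iron for $2.25 (total $3.15, still need 0.2 mg).
Take 0.09524 servings of kidney beans: +0.2 mg iron for $0.07 (total $3.22, still need 0.0 mg).
Filling from the cheapest source first is optimal under one linear minimum: $3.22.

$3.22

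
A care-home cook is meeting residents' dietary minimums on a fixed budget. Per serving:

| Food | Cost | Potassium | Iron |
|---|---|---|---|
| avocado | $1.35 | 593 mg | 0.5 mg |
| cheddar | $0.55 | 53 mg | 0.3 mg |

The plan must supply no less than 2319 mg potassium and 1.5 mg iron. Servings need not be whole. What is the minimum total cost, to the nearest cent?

With two linear requirements the optimum uses one or two foods; enumerate the corners.
avocado only: max(2319/593, 1.5/0.5) = 3.911 servings → $5.28.
cheddar only: max(2319/53, 1.5/0.3) = 43.75 servings → $24.07.
avocado + cheddar: the both-tight solution has a negative serving — not a feasible corner.
So the least-cost plan costs $5.28.

$5.28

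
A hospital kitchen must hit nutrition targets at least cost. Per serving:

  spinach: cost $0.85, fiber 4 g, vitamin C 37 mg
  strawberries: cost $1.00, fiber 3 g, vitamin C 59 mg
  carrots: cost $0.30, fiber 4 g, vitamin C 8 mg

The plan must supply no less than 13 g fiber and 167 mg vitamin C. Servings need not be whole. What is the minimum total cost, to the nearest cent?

Two binding constraints pin down two serving amounts, so the optimal mix uses at most two foods. The candidates are each food alone (scaled to the tighter of fiber/vitamin C) and each pair with both constraints tight.
spinach only: max(13/4, 167/37) = 4.514 servings → $3.84.
strawberries only: max(13/3, 167/59) = 4.333 servings → $4.33.
carrots only: max(13/4, 167/8) = 20.88 servings → $6.26.
spinach + strawberries with both tight: 2.128 servings and 1.496 servings → $3.30.
spinach + carrots: intersection lies outside the first quadrant.
strawberries + carrots with both tight: 2.66 servings and 1.255 servings → $3.04.
So the least-cost plan costs $3.04.

$3.04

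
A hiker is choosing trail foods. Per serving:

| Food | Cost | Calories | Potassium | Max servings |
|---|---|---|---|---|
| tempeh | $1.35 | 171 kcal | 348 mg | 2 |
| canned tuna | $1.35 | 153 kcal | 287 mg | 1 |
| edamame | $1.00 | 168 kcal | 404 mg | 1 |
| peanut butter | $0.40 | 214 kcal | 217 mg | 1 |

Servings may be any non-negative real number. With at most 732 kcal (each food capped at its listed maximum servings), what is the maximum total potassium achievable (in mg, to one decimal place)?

Potassium per kcal: edamame 2.405, tempeh 2.035, canned tuna 1.876, peanut butter 1.014.
Take 1 serving of edamame: uses 168 kcal, +404.0 mg potassium (running total 404.0 mg).
Take 2 servings of tempeh: uses 342 kcal, +696.0 mg potassium (running total 1100.0 mg).
Take 1 serving of canned tuna: uses 153 kcal, +287.0 mg potassium (running total 1387.0 mg).
Take 0.3224 servings of peanut butter: uses 69 kcal, +70.0 mg potassium (running total 1457.0 mg).
Greedy by best ratio exhausts the calories allowance optimally: 1457.0 mg.

1457.0 mg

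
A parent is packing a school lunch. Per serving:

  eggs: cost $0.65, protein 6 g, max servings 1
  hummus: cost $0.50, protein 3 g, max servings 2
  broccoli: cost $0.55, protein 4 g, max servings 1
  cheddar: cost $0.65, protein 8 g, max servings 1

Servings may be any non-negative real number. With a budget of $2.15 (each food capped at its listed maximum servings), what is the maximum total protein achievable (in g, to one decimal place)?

Protein per dollar: cheddar 12.31, eggs 9.231, broccoli 7.273, hummus 6.
Take 1 serving of cheddar: spends $0.65, +8.0 g protein (running total 8.0 g).
Take 1 serving of eggs: spends $0.65, +6.0 g protein (running total 14.0 g).
Take 1 serving of broccoli: spends $0.55, +4.0 g protein (running total 18.0 g).
Take 0.6 servings of hummus: spends $0.30, +1.8 g protein (running total 19.8 g).
Greedy by best ratio exhausts the cost allowance optimally: 19.8 g.

19.8 g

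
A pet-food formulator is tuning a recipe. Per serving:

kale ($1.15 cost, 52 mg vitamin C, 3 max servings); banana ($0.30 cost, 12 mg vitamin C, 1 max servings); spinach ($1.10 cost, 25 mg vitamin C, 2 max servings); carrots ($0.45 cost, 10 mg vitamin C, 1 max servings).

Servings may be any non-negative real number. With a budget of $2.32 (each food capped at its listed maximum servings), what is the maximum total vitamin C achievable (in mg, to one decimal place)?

Vitamin C per dollar: kale 45.22, banana 40, spinach 22.73, carrots 22.22.
Take 2.017 servings of kale: spends $2.32, +104.9 mg vitamin C (running total 104.9 mg).
Greedy by best ratio exhausts the cost allowance optimally: 104.9 mg.

104.9 mg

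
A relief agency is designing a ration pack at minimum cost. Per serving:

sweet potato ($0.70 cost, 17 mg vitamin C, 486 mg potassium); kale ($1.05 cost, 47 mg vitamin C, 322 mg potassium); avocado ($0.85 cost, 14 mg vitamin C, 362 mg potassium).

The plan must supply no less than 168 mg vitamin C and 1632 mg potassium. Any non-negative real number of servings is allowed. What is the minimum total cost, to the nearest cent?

For a min-cost LP with two ≥-constraints, a basic feasible solution has at most two positive variables.
sweet potato only: max(168/17, 1632/486) = 9.882 servings → $6.92.
kale only: max(168/47, 1632/322) = 5.068 servings → $5.32.
avocado only: max(168/14, 1632/362) = 12 servings → $10.20.
sweet potato + kale with both tight: 1.302 servings and 3.104 servings → $4.17.
sweet potato + avocado: the both-tight solution has a negative serving — not a feasible corner.
kale + avocado with both tight: 3.036 servings and 1.808 servings → $4.72.
Cheapest feasible corner: $4.17.

$4.17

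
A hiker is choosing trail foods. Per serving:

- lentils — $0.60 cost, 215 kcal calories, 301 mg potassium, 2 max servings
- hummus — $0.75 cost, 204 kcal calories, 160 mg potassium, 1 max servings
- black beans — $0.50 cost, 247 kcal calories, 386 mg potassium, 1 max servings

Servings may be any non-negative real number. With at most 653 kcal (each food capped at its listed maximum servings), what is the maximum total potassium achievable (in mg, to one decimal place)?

Potassium per kcal: black beans 1.563, lentils 1.4, hummus 0.7843.
Take 1 serving of black beans: uses 247 kcal, +386.0 mg potassium (running total 386.0 mg).
Take 1.888 servings of lentils: uses 406 kcal, +568.4 mg potassium (running total 954.4 mg).
Greedy by best ratio exhausts the calories allowance optimally: 954.4 mg.

954.4 mg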